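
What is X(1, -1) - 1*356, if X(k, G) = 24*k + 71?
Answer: -261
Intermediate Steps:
X(k, G) = 71 + 24*k
X(1, -1) - 1*356 = (71 + 24*1) - 1*356 = (71 + 24) - 356 = 95 - 356 = -261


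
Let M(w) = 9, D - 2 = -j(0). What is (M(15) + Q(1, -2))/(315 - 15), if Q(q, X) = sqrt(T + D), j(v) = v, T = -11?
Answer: 3/100 + I/100 ≈ 0.03 + 0.01*I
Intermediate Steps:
D = 2 (D = 2 - 1*0 = 2 + 0 = 2)
Q(q, X) = 3*I (Q(q, X) = sqrt(-11 + 2) = sqrt(-9) = 3*I)
(M(15) + Q(1, -2))/(315 - 15) = (9 + 3*I)/(315 - 15) = (9 + 3*I)/300 = (9 + 3*I)*(1/300) = 3/100 + I/100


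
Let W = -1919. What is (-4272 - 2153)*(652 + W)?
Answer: 8140475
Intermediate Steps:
(-4272 - 2153)*(652 + W) = (-4272 - 2153)*(652 - 1919) = -6425*(-1267) = 8140475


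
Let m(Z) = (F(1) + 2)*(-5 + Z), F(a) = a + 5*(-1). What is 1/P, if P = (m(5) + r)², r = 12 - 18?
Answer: 1/36 ≈ 0.027778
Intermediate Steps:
F(a) = -5 + a (F(a) = a - 5 = -5 + a)
m(Z) = 10 - 2*Z (m(Z) = ((-5 + 1) + 2)*(-5 + Z) = (-4 + 2)*(-5 + Z) = -2*(-5 + Z) = 10 - 2*Z)
r = -6
P = 36 (P = ((10 - 2*5) - 6)² = ((10 - 10) - 6)² = (0 - 6)² = (-6)² = 36)
1/P = 1/36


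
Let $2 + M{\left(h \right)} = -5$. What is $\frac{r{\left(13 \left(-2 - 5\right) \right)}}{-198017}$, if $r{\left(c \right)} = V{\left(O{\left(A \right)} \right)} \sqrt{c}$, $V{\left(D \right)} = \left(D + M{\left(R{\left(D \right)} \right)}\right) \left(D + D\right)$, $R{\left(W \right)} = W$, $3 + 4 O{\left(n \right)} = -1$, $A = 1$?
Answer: $- \frac{16 i \sqrt{91}}{198017} \approx - 0.00077079 i$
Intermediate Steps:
$O{\left(n \right)} = -1$ ($O{\left(n \right)} = - \frac{3}{4} + \frac{1}{4} \left(-1\right) = - \frac{3}{4} - \frac{1}{4} = -1$)
$M{\left(h \right)} = -7$ ($M{\left(h \right)} = -2 - 5 = -7$)
$V{\left(D \right)} = 2 D \left(-7 + D\right)$ ($V{\left(D \right)} = \left(D - 7\right) \left(D + D\right) = \left(-7 + D\right) 2 D = 2 D \left(-7 + D\right)$)
$r{\left(c \right)} = 16 \sqrt{c}$ ($r{\left(c \right)} = 2 \left(-1\right) \left(-7 - 1\right) \sqrt{c} = 2 \left(-1\right) \left(-8\right) \sqrt{c} = 16 \sqrt{c}$)
$\frac{r{\left(13 \left(-2 - 5\right) \right)}}{-198017} = \frac{16 \sqrt{13 \left(-2 - 5\right)}}{-198017} = 16 \sqrt{13 \left(-7\right)} \left(- \frac{1}{198017}\right) = 16 \sqrt{-91} \left(- \frac{1}{198017}\right) = 16 i \sqrt{91} \left(- \frac{1}{198017}\right) = - \frac{16 i \sqrt{91}}{198017}$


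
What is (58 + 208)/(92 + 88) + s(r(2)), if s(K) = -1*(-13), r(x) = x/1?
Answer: 1303/90 ≈ 14.478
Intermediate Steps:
r(x) = x (r(x) = x*1 = x)
s(K) = 13
(58 + 208)/(92 + 88) + s(r(2)) = (58 + 208)/(92 + 88) + 13 = 266/180 + 13 = 266*(1/180) + 13 = 133/90 + 13 = 1303/90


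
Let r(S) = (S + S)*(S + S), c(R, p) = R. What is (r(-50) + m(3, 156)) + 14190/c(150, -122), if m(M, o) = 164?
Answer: 51293/5 ≈ 10259.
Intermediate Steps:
r(S) = 4*S**2 (r(S) = (2*S)*(2*S) = 4*S**2)
(r(-50) + m(3, 156)) + 14190/c(150, -122) = (4*(-50)**2 + 164) + 14190/150 = (4*2500 + 164) + 14190*(1/150) = (10000 + 164) + 473/5 = 10164 + 473/5 = 51293/5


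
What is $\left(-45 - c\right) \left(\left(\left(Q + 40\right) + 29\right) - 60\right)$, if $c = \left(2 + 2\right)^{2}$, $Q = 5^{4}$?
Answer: $-38674$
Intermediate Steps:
$Q = 625$
$c = 16$ ($c = 4^{2} = 16$)
$\left(-45 - c\right) \left(\left(\left(Q + 40\right) + 29\right) - 60\right) = \left(-45 - 16\right) \left(\left(\left(625 + 40\right) + 29\right) - 60\right) = \left(-45 - 16\right) \left(\left(665 + 29\right) - 60\right) = - 61 \left(694 - 60\right) = \left(-61\right) 634 = -38674$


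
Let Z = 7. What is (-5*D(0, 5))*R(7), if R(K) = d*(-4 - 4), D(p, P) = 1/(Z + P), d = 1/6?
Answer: 5/9 ≈ 0.55556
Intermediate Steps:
d = 1/6 ≈ 0.16667
D(p, P) = 1/(7 + P)
R(K) = -4/3 (R(K) = (-4 - 4)/6 = (1/6)*(-8) = -4/3)
(-5*D(0, 5))*R(7) = -5/(7 + 5)*(-4/3) = -5/12*(-4/3) = 5/9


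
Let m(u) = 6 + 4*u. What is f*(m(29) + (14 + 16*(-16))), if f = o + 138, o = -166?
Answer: 3360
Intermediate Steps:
f = -28 (f = -166 + 138 = -28)
f*(m(29) + (14 + 16*(-16))) = -28*((6 + 4*29) + (14 + 16*(-16))) = -28*((6 + 116) + (14 - 256)) = -28*(122 - 242) = -28*(-120) = 3360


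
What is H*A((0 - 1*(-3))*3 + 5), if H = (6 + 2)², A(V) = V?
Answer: 896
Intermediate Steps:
H = 64 (H = 8² = 64)
H*A((0 - 1*(-3))*3 + 5) = 64*((0 - 1*(-3))*3 + 5) = 64*((0 + 3)*3 + 5) = 64*(3*3 + 5) = 64*(9 + 5) = 64*14 = 896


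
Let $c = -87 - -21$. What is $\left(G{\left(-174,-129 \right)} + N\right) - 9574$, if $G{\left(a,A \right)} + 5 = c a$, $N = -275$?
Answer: $1630$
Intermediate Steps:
$c = -66$ ($c = -87 + 21 = -66$)
$G{\left(a,A \right)} = -5 - 66 a$
$\left(G{\left(-174,-129 \right)} + N\right) - 9574 = \left(\left(-5 - -11484\right) - 275\right) - 9574 = \left(\left(-5 + 11484\right) - 275\right) - 9574 = \left(11479 - 275\right) - 9574 = 11204 - 9574 = 1630$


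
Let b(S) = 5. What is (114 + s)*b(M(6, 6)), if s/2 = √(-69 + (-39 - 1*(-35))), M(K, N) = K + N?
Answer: 570 + 10*I*√73 ≈ 570.0 + 85.44*I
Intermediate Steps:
s = 2*I*√73 (s = 2*√(-69 + (-39 - 1*(-35))) = 2*√(-69 + (-39 + 35)) = 2*√(-69 - 4) = 2*√(-73) = 2*(I*√73) = 2*I*√73 ≈ 17.088*I)
(114 + s)*b(M(6, 6)) = (114 + 2*I*√73)*5 = 570 + 10*I*√73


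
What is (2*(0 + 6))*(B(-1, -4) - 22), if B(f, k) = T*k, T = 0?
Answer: -264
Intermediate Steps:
B(f, k) = 0 (B(f, k) = 0*k = 0)
(2*(0 + 6))*(B(-1, -4) - 22) = (2*(0 + 6))*(0 - 22) = (2*6)*(-22) = 12*(-22) = -264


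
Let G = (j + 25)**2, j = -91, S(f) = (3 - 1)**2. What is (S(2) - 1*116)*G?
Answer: -487872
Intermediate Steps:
S(f) = 4 (S(f) = 2**2 = 4)
G = 4356 (G = (-91 + 25)**2 = (-66)**2 = 4356)
(S(2) - 1*116)*G = (4 - 1*116)*4356 = (4 - 116)*4356 = -112*4356 = -487872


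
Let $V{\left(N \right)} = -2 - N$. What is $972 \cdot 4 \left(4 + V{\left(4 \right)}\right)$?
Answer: $-7776$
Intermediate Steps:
$972 \cdot 4 \left(4 + V{\left(4 \right)}\right) = 972 \cdot 4 \left(4 - 6\right) = 972 \cdot 4 \left(-2\right) = 972 \left(-8\right) = -7776$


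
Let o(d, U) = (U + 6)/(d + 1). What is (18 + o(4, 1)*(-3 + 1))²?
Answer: 5776/25 ≈ 231.04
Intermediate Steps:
o(d, U) = (6 + U)/(1 + d)
(18 + o(4, 1)*(-3 + 1))² = (18 + ((6 + 1)/(1 + 4))*(-3 + 1))² = (18 + (7/5)*(-2))² = (18 - 14/5)² = (76/5)² = 5776/25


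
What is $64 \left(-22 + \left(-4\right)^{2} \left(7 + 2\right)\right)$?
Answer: $7808$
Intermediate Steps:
$64 \left(-22 + \left(-4\right)^{2} \left(7 + 2\right)\right) = 64 \left(-22 + 16 \cdot 9\right) = 64 \left(-22 + 144\right) = 64 \cdot 122 = 7808$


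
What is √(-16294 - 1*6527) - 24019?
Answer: -24019 + I*√22821 ≈ -24019.0 + 151.07*I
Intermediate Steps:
√(-16294 - 1*6527) - 24019 = √(-16294 - 6527) - 24019 = √(-22821) - 24019 = I*√22821 - 24019 = -24019 + I*√22821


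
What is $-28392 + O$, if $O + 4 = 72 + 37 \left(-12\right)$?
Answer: $-28768$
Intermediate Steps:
$O = -376$ ($O = -4 + \left(72 + 37 \left(-12\right)\right) = -4 + \left(72 - 444\right) = -4 - 372 = -376$)
$-28392 + O = -28392 - 376 = -28768$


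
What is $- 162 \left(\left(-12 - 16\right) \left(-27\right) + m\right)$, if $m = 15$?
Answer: $-124902$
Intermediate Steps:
$- 162 \left(\left(-12 - 16\right) \left(-27\right) + m\right) = - 162 \left(\left(-12 - 16\right) \left(-27\right) + 15\right) = - 162 \left(\left(-28\right) \left(-27\right) + 15\right) = - 162 \left(756 + 15\right) = \left(-162\right) 771 = -124902$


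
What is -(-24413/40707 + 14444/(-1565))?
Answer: 626178253/63706455 ≈ 9.8291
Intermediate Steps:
-(-24413/40707 + 14444/(-1565)) = -(-24413*1/40707 + 14444*(-1/1565)) = -(-24413/40707 - 14444/1565) = -1*(-626178253/63706455) = 626178253/63706455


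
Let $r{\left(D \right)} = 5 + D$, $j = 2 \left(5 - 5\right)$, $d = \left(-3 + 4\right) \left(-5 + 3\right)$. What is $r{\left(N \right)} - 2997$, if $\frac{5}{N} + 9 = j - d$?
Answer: $- \frac{20949}{7} \approx -2992.7$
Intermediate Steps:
$d = -2$ ($d = 1 \left(-2\right) = -2$)
$j = 0$ ($j = 2 \cdot 0 = 0$)
$N = - \frac{5}{7}$ ($N = \frac{5}{-9 + \left(0 - -2\right)} = \frac{5}{-9 + \left(0 + 2\right)} = \frac{5}{-9 + 2} = \frac{5}{-7} = 5 \left(- \frac{1}{7}\right) = - \frac{5}{7} \approx -0.71429$)
$r{\left(N \right)} - 2997 = \left(5 - \frac{5}{7}\right) - 2997 = \frac{30}{7} - 2997 = - \frac{20949}{7}$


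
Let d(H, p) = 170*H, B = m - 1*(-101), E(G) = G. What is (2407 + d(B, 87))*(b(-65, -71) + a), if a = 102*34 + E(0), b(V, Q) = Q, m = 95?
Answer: 121364619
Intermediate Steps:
B = 196 (B = 95 - 1*(-101) = 95 + 101 = 196)
a = 3468 (a = 102*34 + 0 = 3468 + 0 = 3468)
(2407 + d(B, 87))*(b(-65, -71) + a) = (2407 + 170*196)*(-71 + 3468) = (2407 + 33320)*3397 = 35727*3397 = 121364619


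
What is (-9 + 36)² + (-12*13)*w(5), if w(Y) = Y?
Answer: -51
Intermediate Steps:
(-9 + 36)² + (-12*13)*w(5) = (-9 + 36)² - 12*13*5 = 27² - 156*5 = 729 - 780 = -51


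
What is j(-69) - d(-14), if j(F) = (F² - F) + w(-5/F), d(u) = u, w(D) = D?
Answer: 334241/69 ≈ 4844.1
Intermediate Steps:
j(F) = F² - F - 5/F (j(F) = (F² - F) - 5/F = F² - F - 5/F)
j(-69) - d(-14) = ((-69)² - 1*(-69) - 5/(-69)) - 1*(-14) = (4761 + 69 - 5*(-1/69)) + 14 = (4761 + 69 + 5/69) + 14 = 333275/69 + 14 = 334241/69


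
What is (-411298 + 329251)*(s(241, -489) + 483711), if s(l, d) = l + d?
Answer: -39666688761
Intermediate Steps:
s(l, d) = d + l
(-411298 + 329251)*(s(241, -489) + 483711) = (-411298 + 329251)*((-489 + 241) + 483711) = -82047*(-248 + 483711) = -82047*483463 = -39666688761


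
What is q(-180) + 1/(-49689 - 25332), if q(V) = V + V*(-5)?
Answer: 54015119/75021 ≈ 720.00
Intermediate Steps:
q(V) = -4*V (q(V) = V - 5*V = -4*V)
q(-180) + 1/(-49689 - 25332) = -4*(-180) + 1/(-49689 - 25332) = 720 + 1/(-75021) = 720 - 1/75021 = 54015119/75021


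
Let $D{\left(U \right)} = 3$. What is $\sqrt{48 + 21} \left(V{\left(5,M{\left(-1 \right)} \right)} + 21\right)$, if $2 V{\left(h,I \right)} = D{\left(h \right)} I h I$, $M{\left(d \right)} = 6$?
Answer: $291 \sqrt{69} \approx 2417.2$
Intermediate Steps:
$V{\left(h,I \right)} = \frac{3 h I^{2}}{2}$ ($V{\left(h,I \right)} = \frac{3 I h I}{2} = \frac{3 h I^{2}}{2}$)
$\sqrt{48 + 21} \left(V{\left(5,M{\left(-1 \right)} \right)} + 21\right) = \sqrt{48 + 21} \left(\frac{3}{2} \cdot 5 \cdot 6^{2} + 21\right) = \sqrt{69} \left(\frac{3}{2} \cdot 5 \cdot 36 + 21\right) = \sqrt{69} \left(270 + 21\right) = \sqrt{69} \cdot 291 = 291 \sqrt{69}$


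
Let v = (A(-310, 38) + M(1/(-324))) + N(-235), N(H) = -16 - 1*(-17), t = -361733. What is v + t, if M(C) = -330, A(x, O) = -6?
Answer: -362068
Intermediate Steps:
N(H) = 1 (N(H) = -16 + 17 = 1)
v = -335 (v = (-6 - 330) + 1 = -336 + 1 = -335)
v + t = -335 - 361733 = -362068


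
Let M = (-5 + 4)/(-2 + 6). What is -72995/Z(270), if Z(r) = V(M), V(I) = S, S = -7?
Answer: 72995/7 ≈ 10428.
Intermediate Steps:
M = -1/4 ≈ -0.25000
V(I) = -7
Z(r) = -7
-72995/Z(270) = -72995/(-7) = -72995*(-1/7) = 72995/7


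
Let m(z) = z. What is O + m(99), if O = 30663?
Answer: 30762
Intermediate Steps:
O + m(99) = 30663 + 99 = 30762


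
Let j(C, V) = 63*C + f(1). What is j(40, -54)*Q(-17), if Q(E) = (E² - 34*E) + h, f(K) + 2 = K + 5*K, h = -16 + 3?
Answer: 2155496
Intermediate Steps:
h = -13
f(K) = -2 + 6*K (f(K) = -2 + (K + 5*K) = -2 + 6*K)
j(C, V) = 4 + 63*C (j(C, V) = 63*C + (-2 + 6*1) = 63*C + (-2 + 6) = 63*C + 4 = 4 + 63*C)
Q(E) = -13 + E² - 34*E (Q(E) = (E² - 34*E) - 13 = -13 + E² - 34*E)
j(40, -54)*Q(-17) = (4 + 63*40)*(-13 + (-17)² - 34*(-17)) = (4 + 2520)*(-13 + 289 + 578) = 2524*854 = 2155496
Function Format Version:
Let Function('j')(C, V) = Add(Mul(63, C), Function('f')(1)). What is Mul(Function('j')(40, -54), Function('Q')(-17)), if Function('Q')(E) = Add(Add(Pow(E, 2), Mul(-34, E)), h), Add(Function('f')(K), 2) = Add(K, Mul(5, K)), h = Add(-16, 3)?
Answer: 2155496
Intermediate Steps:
h = -13
Function('f')(K) = Add(-2, Mul(6, K)) (Function('f')(K) = Add(-2, Add(K, Mul(5, K))) = Add(-2, Mul(6, K)))
Function('j')(C, V) = Add(4, Mul(63, C)) (Function('j')(C, V) = Add(Mul(63, C), Add(-2, Mul(6, 1))) = Add(Mul(63, C), Add(-2, 6)) = Add(Mul(63, C), 4) = Add(4, Mul(63, C)))
Function('Q')(E) = Add(-13, Pow(E, 2), Mul(-34, E)) (Function('Q')(E) = Add(Add(Pow(E, 2), Mul(-34, E)), -13) = Add(-13, Pow(E, 2), Mul(-34, E)))
Mul(Function('j')(40, -54), Function('Q')(-17)) = Mul(Add(4, Mul(63, 40)), Add(-13, Pow(-17, 2), Mul(-34, -17))) = Mul(Add(4, 2520), Add(-13, 289, 578)) = Mul(2524, 854) = 2155496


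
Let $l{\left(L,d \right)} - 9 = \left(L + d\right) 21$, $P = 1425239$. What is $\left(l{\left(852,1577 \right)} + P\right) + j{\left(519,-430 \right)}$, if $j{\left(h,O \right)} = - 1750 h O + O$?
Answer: $392023327$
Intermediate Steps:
$j{\left(h,O \right)} = O - 1750 O h$ ($j{\left(h,O \right)} = - 1750 O h + O = O - 1750 O h$)
$l{\left(L,d \right)} = 9 + 21 L + 21 d$ ($l{\left(L,d \right)} = 9 + \left(L + d\right) 21 = 9 + \left(21 L + 21 d\right) = 9 + 21 L + 21 d$)
$\left(l{\left(852,1577 \right)} + P\right) + j{\left(519,-430 \right)} = \left(\left(9 + 21 \cdot 852 + 21 \cdot 1577\right) + 1425239\right) - 430 \left(1 - 908250\right) = \left(\left(9 + 17892 + 33117\right) + 1425239\right) - 430 \left(1 - 908250\right) = \left(51018 + 1425239\right) - -390547070 = 1476257 + 390547070 = 392023327$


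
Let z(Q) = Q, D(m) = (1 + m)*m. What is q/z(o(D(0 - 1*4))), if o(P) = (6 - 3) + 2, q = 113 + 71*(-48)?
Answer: -659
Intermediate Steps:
D(m) = m*(1 + m)
q = -3295 (q = 113 - 3408 = -3295)
o(P) = 5 (o(P) = 3 + 2 = 5)
q/z(o(D(0 - 1*4))) = -3295/5 = -3295*1/5 = -659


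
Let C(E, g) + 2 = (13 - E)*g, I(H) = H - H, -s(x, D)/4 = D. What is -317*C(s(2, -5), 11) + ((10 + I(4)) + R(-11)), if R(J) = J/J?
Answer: 25054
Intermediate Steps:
s(x, D) = -4*D
I(H) = 0
R(J) = 1
C(E, g) = -2 + g*(13 - E) (C(E, g) = -2 + (13 - E)*g = -2 + g*(13 - E))
-317*C(s(2, -5), 11) + ((10 + I(4)) + R(-11)) = -317*(-2 + 13*11 - 1*(-4*(-5))*11) + ((10 + 0) + 1) = -317*(-2 + 143 - 1*20*11) + (10 + 1) = -317*(-2 + 143 - 220) + 11 = -317*(-79) + 11 = 25043 + 11 = 25054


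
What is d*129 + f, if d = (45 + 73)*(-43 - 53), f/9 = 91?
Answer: -1460493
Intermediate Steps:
f = 819 (f = 9*91 = 819)
d = -11328 (d = 118*(-96) = -11328)
d*129 + f = -11328*129 + 819 = -1461312 + 819 = -1460493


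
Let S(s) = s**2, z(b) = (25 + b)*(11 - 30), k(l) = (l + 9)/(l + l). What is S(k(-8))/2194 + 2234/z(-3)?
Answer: -627378479/117387776 ≈ -5.3445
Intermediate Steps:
k(l) = (9 + l)/(2*l) (k(l) = (9 + l)/((2*l)) = (9 + l)*(1/(2*l)) = (9 + l)/(2*l))
z(b) = -475 - 19*b (z(b) = (25 + b)*(-19) = -475 - 19*b)
S(k(-8))/2194 + 2234/z(-3) = ((1/2)*(9 - 8)/(-8))**2/2194 + 2234/(-475 - 19*(-3)) = ((1/2)*(-1/8)*1)**2*(1/2194) + 2234/(-475 + 57) = (-1/16)**2*(1/2194) + 2234/(-418) = (1/256)*(1/2194) + 2234*(-1/418) = 1/561664 - 1117/209 = -627378479/117387776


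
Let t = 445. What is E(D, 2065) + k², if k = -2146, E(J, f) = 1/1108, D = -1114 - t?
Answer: 5102690129/1108 ≈ 4.6053e+6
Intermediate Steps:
D = -1559 (D = -1114 - 1*445 = -1114 - 445 = -1559)
E(J, f) = 1/1108
E(D, 2065) + k² = 1/1108 + (-2146)² = 1/1108 + 4605316 = 5102690129/1108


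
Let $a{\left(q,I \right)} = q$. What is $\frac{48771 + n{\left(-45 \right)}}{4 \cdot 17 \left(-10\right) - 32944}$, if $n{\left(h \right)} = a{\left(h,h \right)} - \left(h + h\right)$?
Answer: $- \frac{678}{467} \approx -1.4518$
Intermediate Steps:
$n{\left(h \right)} = - h$ ($n{\left(h \right)} = h - \left(h + h\right) = h - 2 h = - h$)
$\frac{48771 + n{\left(-45 \right)}}{4 \cdot 17 \left(-10\right) - 32944} = \frac{48771 - -45}{4 \cdot 17 \left(-10\right) - 32944} = \frac{48771 + 45}{68 \left(-10\right) - 32944} = \frac{48816}{-680 - 32944} = \frac{48816}{-33624} = 48816 \left(- \frac{1}{33624}\right) = - \frac{678}{467}$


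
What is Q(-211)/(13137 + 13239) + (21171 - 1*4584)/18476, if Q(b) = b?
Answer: 108400069/121830744 ≈ 0.88976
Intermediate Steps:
Q(-211)/(13137 + 13239) + (21171 - 1*4584)/18476 = -211/(13137 + 13239) + (21171 - 1*4584)/18476 = -211/26376 + (21171 - 4584)*(1/18476) = -211*1/26376 + 16587*(1/18476) = -211/26376 + 16587/18476 = 108400069/121830744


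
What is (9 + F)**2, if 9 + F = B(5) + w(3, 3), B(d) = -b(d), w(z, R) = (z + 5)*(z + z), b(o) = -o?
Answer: 2809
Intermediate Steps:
w(z, R) = 2*z*(5 + z) (w(z, R) = (5 + z)*(2*z) = 2*z*(5 + z))
B(d) = d (B(d) = -(-1)*d = d)
F = 44 (F = -9 + (5 + 2*3*(5 + 3)) = -9 + (5 + 2*3*8) = -9 + (5 + 48) = -9 + 53 = 44)
(9 + F)**2 = (9 + 44)**2 = 53**2 = 2809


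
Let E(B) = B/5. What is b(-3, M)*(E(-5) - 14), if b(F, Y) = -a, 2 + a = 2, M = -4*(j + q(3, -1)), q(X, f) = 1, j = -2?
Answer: 0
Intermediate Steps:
M = 4 (M = -4*(-2 + 1) = -4*(-1) = 4)
a = 0 (a = -2 + 2 = 0)
b(F, Y) = 0 (b(F, Y) = -1*0 = 0)
E(B) = B/5 (E(B) = B*(1/5) = B/5)
b(-3, M)*(E(-5) - 14) = 0*((1/5)*(-5) - 14) = 0*(-1 - 14) = 0*(-15) = 0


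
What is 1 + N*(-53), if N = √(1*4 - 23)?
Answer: 1 - 53*I*√19 ≈ 1.0 - 231.02*I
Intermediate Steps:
N = I*√19 (N = √(4 - 23) = √(-19) = I*√19 ≈ 4.3589*I)
1 + N*(-53) = 1 + (I*√19)*(-53) = 1 - 53*I*√19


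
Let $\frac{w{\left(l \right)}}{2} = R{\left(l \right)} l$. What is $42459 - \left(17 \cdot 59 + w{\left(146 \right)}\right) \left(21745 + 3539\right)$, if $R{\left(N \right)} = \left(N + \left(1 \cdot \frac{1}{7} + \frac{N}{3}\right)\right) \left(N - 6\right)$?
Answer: $-201382373713$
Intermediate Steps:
$R{\left(N \right)} = \left(-6 + N\right) \left(\frac{1}{7} + \frac{4 N}{3}\right)$ ($R{\left(N \right)} = \left(N + \left(1 \cdot \frac{1}{7} + N \frac{1}{3}\right)\right) \left(-6 + N\right) = \left(N + \left(\frac{1}{7} + \frac{N}{3}\right)\right) \left(-6 + N\right) = \left(\frac{1}{7} + \frac{4 N}{3}\right) \left(-6 + N\right) = \left(-6 + N\right) \left(\frac{1}{7} + \frac{4 N}{3}\right)$)
$w{\left(l \right)} = 2 l \left(- \frac{6}{7} - \frac{55 l}{7} + \frac{4 l^{2}}{3}\right)$ ($w{\left(l \right)} = 2 \left(- \frac{6}{7} - \frac{55 l}{7} + \frac{4 l^{2}}{3}\right) l = 2 l \left(- \frac{6}{7} - \frac{55 l}{7} + \frac{4 l^{2}}{3}\right)$)
$42459 - \left(17 \cdot 59 + w{\left(146 \right)}\right) \left(21745 + 3539\right) = 42459 - \left(17 \cdot 59 + \frac{2}{21} \cdot 146 \left(-18 - 24090 + 28 \cdot 146^{2}\right)\right) \left(21745 + 3539\right) = 42459 - \left(1003 + \frac{2}{21} \cdot 146 \left(-18 - 24090 + 28 \cdot 21316\right)\right) 25284 = 42459 - \left(1003 + \frac{2}{21} \cdot 146 \left(-18 - 24090 + 596848\right)\right) 25284 = 42459 - \left(1003 + \frac{2}{21} \cdot 146 \cdot 572740\right) 25284 = 42459 - \left(1003 + \frac{23891440}{3}\right) 25284 = 42459 - \frac{23894449}{3} \cdot 25284 = 42459 - 201382416172 = -201382373713$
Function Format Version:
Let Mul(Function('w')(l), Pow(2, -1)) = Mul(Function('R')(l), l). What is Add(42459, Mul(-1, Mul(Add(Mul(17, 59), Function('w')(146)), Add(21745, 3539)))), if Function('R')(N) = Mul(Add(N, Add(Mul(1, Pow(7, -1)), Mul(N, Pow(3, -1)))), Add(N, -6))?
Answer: -201382373713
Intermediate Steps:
Function('R')(N) = Mul(Add(-6, N), Add(Rational(1, 7), Mul(Rational(4, 3), N))) (Function('R')(N) = Mul(Add(N, Add(Mul(1, Rational(1, 7)), Mul(N, Rational(1, 3)))), Add(-6, N)) = Mul(Add(N, Add(Rational(1, 7), Mul(Rational(1, 3), N))), Add(-6, N)) = Mul(Add(Rational(1, 7), Mul(Rational(4, 3), N)), Add(-6, N)) = Mul(Add(-6, N), Add(Rational(1, 7), Mul(Rational(4, 3), N))))
Function('w')(l) = Mul(2, l, Add(Rational(-6, 7), Mul(Rational(-55, 7), l), Mul(Rational(4, 3), Pow(l, 2)))) (Function('w')(l) = Mul(2, Mul(Add(Rational(-6, 7), Mul(Rational(-55, 7), l), Mul(Rational(4, 3), Pow(l, 2))), l)) = Mul(2, Mul(l, Add(Rational(-6, 7), Mul(Rational(-55, 7), l), Mul(Rational(4, 3), Pow(l, 2))))) = Mul(2, l, Add(Rational(-6, 7), Mul(Rational(-55, 7), l), Mul(Rational(4, 3), Pow(l, 2)))))
Add(42459, Mul(-1, Mul(Add(Mul(17, 59), Function('w')(146)), Add(21745, 3539)))) = Add(42459, Mul(-1, Mul(Add(Mul(17, 59), Mul(Rational(2, 21), 146, Add(-18, Mul(-165, 146), Mul(28, Pow(146, 2))))), Add(21745, 3539)))) = Add(42459, Mul(-1, Mul(Add(1003, Mul(Rational(2, 21), 146, Add(-18, -24090, Mul(28, 21316)))), 25284))) = Add(42459, Mul(-1, Mul(Add(1003, Mul(Rational(2, 21), 146, Add(-18, -24090, 596848))), 25284))) = Add(42459, Mul(-1, Mul(Add(1003, Mul(Rational(2, 21), 146, 572740)), 25284))) = Add(42459, Mul(-1, Mul(Add(1003, Rational(23891440, 3)), 25284))) = Add(42459, Mul(-1, Mul(Rational(23894449, 3), 25284))) = Add(42459, Mul(-1, 201382416172)) = Add(42459, -201382416172) = -201382373713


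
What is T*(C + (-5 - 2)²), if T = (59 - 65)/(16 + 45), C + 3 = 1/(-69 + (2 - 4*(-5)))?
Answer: -12966/2867 ≈ -4.5225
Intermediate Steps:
C = -142/47 (C = -3 + 1/(-69 + (2 - 4*(-5))) = -3 + 1/(-69 + (2 + 20)) = -3 + 1/(-69 + 22) = -3 + 1/(-47) = -3 - 1/47 = -142/47 ≈ -3.0213)
T = -6/61 ≈ -0.098361
T*(C + (-5 - 2)²) = -6*(-142/47 + (-5 - 2)²)/61 = -6*(-142/47 + (-7)²)/61 = -6*(-142/47 + 49)/61 = -6/61*2161/47 = -12966/2867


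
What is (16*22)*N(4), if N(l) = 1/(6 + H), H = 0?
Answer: 176/3 ≈ 58.667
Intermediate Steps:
N(l) = ⅙ (N(l) = 1/(6 + 0) = 1/6 = ⅙)
(16*22)*N(4) = (16*22)*(⅙) = 352*(⅙) = 176/3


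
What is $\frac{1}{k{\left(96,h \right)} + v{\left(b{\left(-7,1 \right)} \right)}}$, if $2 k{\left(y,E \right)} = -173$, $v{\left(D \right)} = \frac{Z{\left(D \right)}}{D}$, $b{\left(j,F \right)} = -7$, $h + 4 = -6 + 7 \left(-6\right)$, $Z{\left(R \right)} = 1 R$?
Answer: $- \frac{2}{171} \approx -0.011696$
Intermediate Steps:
$Z{\left(R \right)} = R$
$h = -52$ ($h = -4 + \left(-6 + 7 \left(-6\right)\right) = -4 - 48 = -52$)
$v{\left(D \right)} = 1$ ($v{\left(D \right)} = \frac{D}{D} = 1$)
$k{\left(y,E \right)} = - \frac{173}{2}$ ($k{\left(y,E \right)} = \frac{1}{2} \left(-173\right) = - \frac{173}{2}$)
$\frac{1}{k{\left(96,h \right)} + v{\left(b{\left(-7,1 \right)} \right)}} = \frac{1}{- \frac{173}{2} + 1} = \frac{1}{- \frac{171}{2}} = - \frac{2}{171}$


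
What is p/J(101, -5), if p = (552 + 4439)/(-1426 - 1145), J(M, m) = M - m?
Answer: -4991/272526 ≈ -0.018314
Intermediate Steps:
p = -4991/2571 (p = 4991/(-2571) = 4991*(-1/2571) = -4991/2571 ≈ -1.9413)
p/J(101, -5) = -4991/(2571*(101 - 1*(-5))) = -4991/(2571*(101 + 5)) = -4991/2571/106 = -4991/2571*1/106 = -4991/272526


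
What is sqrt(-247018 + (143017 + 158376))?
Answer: 25*sqrt(87) ≈ 233.18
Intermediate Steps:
sqrt(-247018 + (143017 + 158376)) = sqrt(-247018 + 301393) = sqrt(54375) = 25*sqrt(87)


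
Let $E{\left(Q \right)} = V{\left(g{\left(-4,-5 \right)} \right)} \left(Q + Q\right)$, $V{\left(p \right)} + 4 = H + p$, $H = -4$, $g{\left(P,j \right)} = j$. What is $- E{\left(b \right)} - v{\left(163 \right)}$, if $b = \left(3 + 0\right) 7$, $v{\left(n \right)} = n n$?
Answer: $-26023$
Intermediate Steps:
$v{\left(n \right)} = n^{2}$
$b = 21$ ($b = 3 \cdot 7 = 21$)
$V{\left(p \right)} = -8 + p$ ($V{\left(p \right)} = -4 + \left(-4 + p\right) = -8 + p$)
$E{\left(Q \right)} = - 26 Q$ ($E{\left(Q \right)} = \left(-8 - 5\right) \left(Q + Q\right) = - 13 \cdot 2 Q = - 26 Q$)
$- E{\left(b \right)} - v{\left(163 \right)} = - \left(-26\right) 21 - 163^{2} = \left(-1\right) \left(-546\right) - 26569 = 546 - 26569 = -26023$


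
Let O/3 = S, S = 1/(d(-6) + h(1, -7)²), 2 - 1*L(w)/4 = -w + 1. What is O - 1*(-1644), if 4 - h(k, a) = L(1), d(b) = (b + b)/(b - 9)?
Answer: 46037/28 ≈ 1644.2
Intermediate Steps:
d(b) = 2*b/(-9 + b) (d(b) = (2*b)/(-9 + b) = 2*b/(-9 + b))
L(w) = 4 + 4*w (L(w) = 8 - 4*(-w + 1) = 8 - 4*(1 - w) = 8 + (-4 + 4*w) = 4 + 4*w)
h(k, a) = -4 (h(k, a) = 4 - (4 + 4*1) = 4 - (4 + 4) = 4 - 1*8 = 4 - 8 = -4)
S = 5/84 (S = 1/(2*(-6)/(-9 - 6) + (-4)²) = 1/(2*(-6)/(-15) + 16) = 1/(2*(-6)*(-1/15) + 16) = 1/(⅘ + 16) = 1/(84/5) = 5/84 ≈ 0.059524)
O = 5/28 (O = 3*(5/84) = 5/28 ≈ 0.17857)
O - 1*(-1644) = 5/28 - 1*(-1644) = 5/28 + 1644 = 46037/28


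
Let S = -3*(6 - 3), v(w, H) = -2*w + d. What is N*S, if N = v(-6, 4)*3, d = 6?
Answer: -486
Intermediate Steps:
v(w, H) = 6 - 2*w (v(w, H) = -2*w + 6 = 6 - 2*w)
N = 54 (N = (6 - 2*(-6))*3 = (6 + 12)*3 = 18*3 = 54)
S = -9 (S = -3*3 = -9)
N*S = 54*(-9) = -486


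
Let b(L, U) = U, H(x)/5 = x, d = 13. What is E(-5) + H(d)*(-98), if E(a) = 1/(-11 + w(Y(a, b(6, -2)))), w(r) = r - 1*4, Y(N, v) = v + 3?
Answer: -89181/14 ≈ -6370.1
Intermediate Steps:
H(x) = 5*x
Y(N, v) = 3 + v
w(r) = -4 + r (w(r) = r - 4 = -4 + r)
E(a) = -1/14 (E(a) = 1/(-11 + (-4 + (3 - 2))) = 1/(-11 + (-4 + 1)) = 1/(-11 - 3) = 1/(-14) = -1/14)
E(-5) + H(d)*(-98) = -1/14 + (5*13)*(-98) = -1/14 + 65*(-98) = -1/14 - 6370 = -89181/14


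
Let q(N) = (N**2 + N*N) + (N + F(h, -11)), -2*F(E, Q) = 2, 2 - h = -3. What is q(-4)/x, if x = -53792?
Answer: -27/53792 ≈ -0.00050193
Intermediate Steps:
h = 5 (h = 2 - 1*(-3) = 2 + 3 = 5)
F(E, Q) = -1 (F(E, Q) = -1/2*2 = -1)
q(N) = -1 + N + 2*N**2 (q(N) = (N**2 + N*N) + (N - 1) = (N**2 + N**2) + (-1 + N) = 2*N**2 + (-1 + N) = -1 + N + 2*N**2)
q(-4)/x = (-1 - 4 + 2*(-4)**2)/(-53792) = (-1 - 4 + 2*16)*(-1/53792) = (-1 - 4 + 32)*(-1/53792) = 27*(-1/53792) = -27/53792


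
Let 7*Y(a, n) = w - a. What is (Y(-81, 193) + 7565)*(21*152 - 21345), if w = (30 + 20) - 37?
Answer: -962998497/7 ≈ -1.3757e+8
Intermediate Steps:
w = 13 (w = 50 - 37 = 13)
Y(a, n) = 13/7 - a/7 (Y(a, n) = (13 - a)/7 = 13/7 - a/7)
(Y(-81, 193) + 7565)*(21*152 - 21345) = ((13/7 - ⅐*(-81)) + 7565)*(21*152 - 21345) = ((13/7 + 81/7) + 7565)*(3192 - 21345) = (94/7 + 7565)*(-18153) = (53049/7)*(-18153) = -962998497/7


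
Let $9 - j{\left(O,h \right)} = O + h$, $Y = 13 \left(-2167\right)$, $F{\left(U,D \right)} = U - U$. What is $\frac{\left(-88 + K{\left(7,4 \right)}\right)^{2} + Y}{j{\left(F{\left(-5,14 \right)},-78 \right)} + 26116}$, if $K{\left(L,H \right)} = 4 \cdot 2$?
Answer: $- \frac{21771}{26203} \approx -0.83086$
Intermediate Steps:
$F{\left(U,D \right)} = 0$
$K{\left(L,H \right)} = 8$
$Y = -28171$
$j{\left(O,h \right)} = 9 - O - h$ ($j{\left(O,h \right)} = 9 - \left(O + h\right) = 9 - O - h$)
$\frac{\left(-88 + K{\left(7,4 \right)}\right)^{2} + Y}{j{\left(F{\left(-5,14 \right)},-78 \right)} + 26116} = \frac{\left(-88 + 8\right)^{2} - 28171}{\left(9 - 0 - -78\right) + 26116} = \frac{\left(-80\right)^{2} - 28171}{\left(9 + 0 + 78\right) + 26116} = \frac{6400 - 28171}{87 + 26116} = - \frac{21771}{26203}$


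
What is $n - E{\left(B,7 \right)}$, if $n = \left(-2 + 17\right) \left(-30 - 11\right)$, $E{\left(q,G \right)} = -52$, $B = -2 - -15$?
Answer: $-563$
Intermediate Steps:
$B = 13$ ($B = -2 + 15 = 13$)
$n = -615$ ($n = 15 \left(-41\right) = -615$)
$n - E{\left(B,7 \right)} = -615 - -52 = -615 + 52 = -563$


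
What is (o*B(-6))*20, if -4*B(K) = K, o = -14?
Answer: -420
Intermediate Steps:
B(K) = -K/4
(o*B(-6))*20 = -(-7)*(-6)/2*20 = -14*3/2*20 = -21*20 = -420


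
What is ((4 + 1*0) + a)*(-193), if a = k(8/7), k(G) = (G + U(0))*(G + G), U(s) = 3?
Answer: -127380/49 ≈ -2599.6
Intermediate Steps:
k(G) = 2*G*(3 + G) (k(G) = (G + 3)*(G + G) = (3 + G)*(2*G) = 2*G*(3 + G))
a = 464/49 (a = 2*(8/7)*(3 + 8/7) = 2*(8/7)*(29/7) = 464/49 ≈ 9.4694)
((4 + 1*0) + a)*(-193) = ((4 + 1*0) + 464/49)*(-193) = ((4 + 0) + 464/49)*(-193) = (4 + 464/49)*(-193) = (660/49)*(-193) = -127380/49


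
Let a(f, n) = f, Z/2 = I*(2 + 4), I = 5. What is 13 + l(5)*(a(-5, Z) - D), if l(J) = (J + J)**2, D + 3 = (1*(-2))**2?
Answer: -587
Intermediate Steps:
Z = 60 (Z = 2*(5*(2 + 4)) = 2*(5*6) = 2*30 = 60)
D = 1 (D = -3 + (1*(-2))**2 = -3 + (-2)**2 = -3 + 4 = 1)
l(J) = 4*J**2 (l(J) = (2*J)**2 = 4*J**2)
13 + l(5)*(a(-5, Z) - D) = 13 + (4*5**2)*(-5 - 1*1) = 13 + (4*25)*(-5 - 1) = 13 + 100*(-6) = 13 - 600 = -587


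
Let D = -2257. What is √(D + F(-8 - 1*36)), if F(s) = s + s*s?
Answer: I*√365 ≈ 19.105*I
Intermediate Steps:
F(s) = s + s²
√(D + F(-8 - 1*36)) = √(-2257 + (-8 - 1*36)*(1 + (-8 - 1*36))) = √(-2257 + (-8 - 36)*(1 + (-8 - 36))) = √(-2257 - 44*(1 - 44)) = √(-2257 - 44*(-43)) = √(-2257 + 1892) = √(-365) = I*√365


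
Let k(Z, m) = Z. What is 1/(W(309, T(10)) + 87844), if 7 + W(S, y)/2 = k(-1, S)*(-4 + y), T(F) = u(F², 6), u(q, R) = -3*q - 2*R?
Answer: 1/88462 ≈ 1.1304e-5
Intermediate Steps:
T(F) = -12 - 3*F² (T(F) = -3*F² - 2*6 = -3*F² - 12 = -12 - 3*F²)
W(S, y) = -6 - 2*y (W(S, y) = -14 + 2*(-(-4 + y)) = -14 + 2*(4 - y) = -14 + (8 - 2*y) = -6 - 2*y)
1/(W(309, T(10)) + 87844) = 1/((-6 - 2*(-12 - 3*10²)) + 87844) = 1/((-6 - 2*(-12 - 3*100)) + 87844) = 1/((-6 - 2*(-12 - 300)) + 87844) = 1/((-6 - 2*(-312)) + 87844) = 1/((-6 + 624) + 87844) = 1/(618 + 87844) = 1/88462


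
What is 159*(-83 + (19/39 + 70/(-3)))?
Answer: -218784/13 ≈ -16830.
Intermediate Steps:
159*(-83 + (19/39 + 70/(-3))) = 159*(-83 + (19*(1/39) + 70*(-⅓))) = 159*(-83 + (19/39 - 70/3)) = 159*(-83 - 297/13) = 159*(-1376/13) = -218784/13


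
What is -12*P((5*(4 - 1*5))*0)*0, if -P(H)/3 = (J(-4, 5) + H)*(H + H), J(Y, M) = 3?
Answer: 0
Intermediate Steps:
P(H) = -6*H*(3 + H) (P(H) = -3*(3 + H)*(H + H) = -3*(3 + H)*2*H = -6*H*(3 + H))
-12*P((5*(4 - 1*5))*0)*0 = -(-72)*(5*(4 - 1*5))*0*(3 + (5*(4 - 1*5))*0)*0 = -(-72)*(5*(4 - 5))*0*(3 + (5*(4 - 5))*0)*0 = -(-72)*(5*(-1))*0*(3 + (5*(-1))*0)*0 = -(-72)*(-5*0)*(3 - 5*0)*0 = -(-72)*0*(3 + 0)*0 = -(-72)*0*3*0 = -12*0*0 = 0*0 = 0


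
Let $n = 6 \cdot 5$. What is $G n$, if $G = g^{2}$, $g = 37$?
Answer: $41070$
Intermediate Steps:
$n = 30$
$G = 1369$ ($G = 37^{2} = 1369$)
$G n = 1369 \cdot 30 = 41070$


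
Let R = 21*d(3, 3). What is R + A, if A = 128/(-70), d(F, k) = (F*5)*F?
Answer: 33011/35 ≈ 943.17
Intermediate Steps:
d(F, k) = 5*F**2 (d(F, k) = (5*F)*F = 5*F**2)
A = -64/35 (A = 128*(-1/70) = -64/35 ≈ -1.8286)
R = 945 (R = 21*(5*3**2) = 21*(5*9) = 21*45 = 945)
R + A = 945 - 64/35 = 33011/35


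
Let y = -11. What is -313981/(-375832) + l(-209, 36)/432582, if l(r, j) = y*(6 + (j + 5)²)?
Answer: 64424107259/81289079112 ≈ 0.79253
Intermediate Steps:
l(r, j) = -66 - 11*(5 + j)² (l(r, j) = -11*(6 + (j + 5)²) = -11*(6 + (5 + j)²) = -66 - 11*(5 + j)²)
-313981/(-375832) + l(-209, 36)/432582 = -313981/(-375832) + (-66 - 11*(5 + 36)²)/432582 = -313981*(-1/375832) + (-66 - 11*41²)*(1/432582) = 313981/375832 + (-66 - 11*1681)*(1/432582) = 313981/375832 + (-66 - 18491)*(1/432582) = 313981/375832 - 18557*1/432582 = 313981/375832 - 18557/432582 = 64424107259/81289079112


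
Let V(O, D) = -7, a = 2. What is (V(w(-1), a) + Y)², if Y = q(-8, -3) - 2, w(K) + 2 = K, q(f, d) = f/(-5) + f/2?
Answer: 3249/25 ≈ 129.96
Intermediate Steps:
q(f, d) = 3*f/10 (q(f, d) = f*(-⅕) + f*(½) = -f/5 + f/2 = 3*f/10)
w(K) = -2 + K
Y = -22/5 (Y = (3/10)*(-8) - 2 = -12/5 - 2 = -22/5 ≈ -4.4000)
(V(w(-1), a) + Y)² = (-7 - 22/5)² = (-57/5)² = 3249/25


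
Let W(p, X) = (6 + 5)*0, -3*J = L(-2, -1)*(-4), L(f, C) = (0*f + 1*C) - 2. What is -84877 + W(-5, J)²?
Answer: -84877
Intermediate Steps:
L(f, C) = -2 + C (L(f, C) = (0 + C) - 2 = C - 2 = -2 + C)
J = -4 (J = -(-2 - 1)*(-4)/3 = -(-1)*(-4) = -⅓*12 = -4)
W(p, X) = 0 (W(p, X) = 11*0 = 0)
-84877 + W(-5, J)² = -84877 + 0² = -84877 + 0 = -84877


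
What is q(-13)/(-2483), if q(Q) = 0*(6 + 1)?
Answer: 0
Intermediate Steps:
q(Q) = 0 (q(Q) = 0*7 = 0)
q(-13)/(-2483) = 0/(-2483) = 0*(-1/2483) = 0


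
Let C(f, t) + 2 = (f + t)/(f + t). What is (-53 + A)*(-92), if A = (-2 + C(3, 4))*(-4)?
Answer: 3772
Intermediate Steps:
C(f, t) = -1 (C(f, t) = -2 + (f + t)/(f + t) = -2 + 1 = -1)
A = 12 (A = (-2 - 1)*(-4) = -3*(-4) = 12)
(-53 + A)*(-92) = (-53 + 12)*(-92) = -41*(-92) = 3772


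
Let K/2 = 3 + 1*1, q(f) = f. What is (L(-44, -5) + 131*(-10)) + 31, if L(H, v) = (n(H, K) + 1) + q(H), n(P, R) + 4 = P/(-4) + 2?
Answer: -1313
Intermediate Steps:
K = 8 (K = 2*(3 + 1*1) = 2*(3 + 1) = 2*4 = 8)
n(P, R) = -2 - P/4 (n(P, R) = -4 + (P/(-4) + 2) = -4 + (P*(-1/4) + 2) = -4 + (-P/4 + 2) = -4 + (2 - P/4) = -2 - P/4)
L(H, v) = -1 + 3*H/4 (L(H, v) = ((-2 - H/4) + 1) + H = (-1 - H/4) + H = -1 + 3*H/4)
(L(-44, -5) + 131*(-10)) + 31 = ((-1 + (3/4)*(-44)) + 131*(-10)) + 31 = ((-1 - 33) - 1310) + 31 = (-34 - 1310) + 31 = -1344 + 31 = -1313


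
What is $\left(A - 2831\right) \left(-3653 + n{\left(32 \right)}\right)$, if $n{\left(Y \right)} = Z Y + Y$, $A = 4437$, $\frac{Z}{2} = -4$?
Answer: $-6226462$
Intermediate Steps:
$Z = -8$ ($Z = 2 \left(-4\right) = -8$)
$n{\left(Y \right)} = - 7 Y$ ($n{\left(Y \right)} = - 8 Y + Y = - 7 Y$)
$\left(A - 2831\right) \left(-3653 + n{\left(32 \right)}\right) = \left(4437 - 2831\right) \left(-3653 - 224\right) = 1606 \left(-3653 - 224\right) = 1606 \left(-3877\right) = -6226462$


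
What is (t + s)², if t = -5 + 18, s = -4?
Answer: 81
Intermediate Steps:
t = 13
(t + s)² = (13 - 4)² = 9² = 81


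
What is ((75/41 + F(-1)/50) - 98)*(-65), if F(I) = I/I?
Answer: 2562417/410 ≈ 6249.8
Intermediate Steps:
F(I) = 1
((75/41 + F(-1)/50) - 98)*(-65) = ((75/41 + 1/50) - 98)*(-65) = (3791/2050 - 98)*(-65) = -197109/2050*(-65) = 2562417/410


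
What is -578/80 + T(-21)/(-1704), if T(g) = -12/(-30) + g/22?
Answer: -1354193/187440 ≈ -7.2247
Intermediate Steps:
T(g) = ⅖ + g/22 (T(g) = -12*(-1/30) + g*(1/22) = ⅖ + g/22)
-578/80 + T(-21)/(-1704) = -578/80 + (⅖ + (1/22)*(-21))/(-1704) = -578*1/80 + (⅖ - 21/22)*(-1/1704) = -289/40 - 61/110*(-1/1704) = -289/40 + 61/187440 = -1354193/187440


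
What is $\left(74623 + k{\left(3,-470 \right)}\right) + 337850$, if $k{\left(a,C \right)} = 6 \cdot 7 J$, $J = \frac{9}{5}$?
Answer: $\frac{2062743}{5} \approx 4.1255 \cdot 10^{5}$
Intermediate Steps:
$J = \frac{9}{5}$ ($J = 9 \cdot \frac{1}{5} = \frac{9}{5} \approx 1.8$)
$k{\left(a,C \right)} = \frac{378}{5}$ ($k{\left(a,C \right)} = 6 \cdot 7 \cdot \frac{9}{5} = 42 \cdot \frac{9}{5} = \frac{378}{5}$)
$\left(74623 + k{\left(3,-470 \right)}\right) + 337850 = \left(74623 + \frac{378}{5}\right) + 337850 = \frac{373493}{5} + 337850 = \frac{2062743}{5}$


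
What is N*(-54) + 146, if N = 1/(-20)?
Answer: 1487/10 ≈ 148.70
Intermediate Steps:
N = -1/20 ≈ -0.050000
N*(-54) + 146 = -1/20*(-54) + 146 = 27/10 + 146 = 1487/10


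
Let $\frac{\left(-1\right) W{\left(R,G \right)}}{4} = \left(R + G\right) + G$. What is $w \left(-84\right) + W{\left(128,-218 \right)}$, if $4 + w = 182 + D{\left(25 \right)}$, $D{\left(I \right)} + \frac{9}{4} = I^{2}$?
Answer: $-66031$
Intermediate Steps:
$D{\left(I \right)} = - \frac{9}{4} + I^{2}$
$W{\left(R,G \right)} = - 8 G - 4 R$ ($W{\left(R,G \right)} = - 4 \left(\left(R + G\right) + G\right) = - 4 \left(\left(G + R\right) + G\right) = - 4 \left(R + 2 G\right) = - 8 G - 4 R$)
$w = \frac{3203}{4}$ ($w = -4 + \left(182 - \left(\frac{9}{4} - 25^{2}\right)\right) = -4 + \left(182 + \left(- \frac{9}{4} + 625\right)\right) = -4 + \left(182 + \frac{2491}{4}\right) = -4 + \frac{3219}{4} = \frac{3203}{4} \approx 800.75$)
$w \left(-84\right) + W{\left(128,-218 \right)} = \frac{3203}{4} \left(-84\right) - -1232 = -67263 + \left(1744 - 512\right) = -67263 + 1232 = -66031$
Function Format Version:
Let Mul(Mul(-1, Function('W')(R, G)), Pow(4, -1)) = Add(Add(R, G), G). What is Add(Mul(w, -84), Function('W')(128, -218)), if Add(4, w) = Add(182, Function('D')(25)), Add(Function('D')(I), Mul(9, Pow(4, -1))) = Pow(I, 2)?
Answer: -66031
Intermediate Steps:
Function('D')(I) = Add(Rational(-9, 4), Pow(I, 2))
Function('W')(R, G) = Add(Mul(-8, G), Mul(-4, R)) (Function('W')(R, G) = Mul(-4, Add(Add(R, G), G)) = Mul(-4, Add(Add(G, R), G)) = Mul(-4, Add(R, Mul(2, G))) = Add(Mul(-8, G), Mul(-4, R)))
w = Rational(3203, 4) (w = Add(-4, Add(182, Add(Rational(-9, 4), Pow(25, 2)))) = Add(-4, Add(182, Add(Rational(-9, 4), 625))) = Add(-4, Add(182, Rational(2491, 4))) = Add(-4, Rational(3219, 4)) = Rational(3203, 4) ≈ 800.75)
Add(Mul(w, -84), Function('W')(128, -218)) = Add(Mul(Rational(3203, 4), -84), Add(Mul(-8, -218), Mul(-4, 128))) = Add(-67263, Add(1744, -512)) = Add(-67263, 1232) = -66031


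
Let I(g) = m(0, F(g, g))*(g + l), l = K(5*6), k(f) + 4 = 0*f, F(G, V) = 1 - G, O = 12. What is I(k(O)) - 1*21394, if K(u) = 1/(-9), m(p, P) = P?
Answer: -192731/9 ≈ -21415.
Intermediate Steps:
k(f) = -4 (k(f) = -4 + 0*f = -4 + 0 = -4)
K(u) = -⅑
l = -⅑ ≈ -0.11111
I(g) = (1 - g)*(-⅑ + g) (I(g) = (1 - g)*(g - ⅑) = (1 - g)*(-⅑ + g))
I(k(O)) - 1*21394 = -(-1 - 4)*(-1 + 9*(-4))/9 - 1*21394 = -⅑*(-5)*(-1 - 36) - 21394 = -⅑*(-5)*(-37) - 21394 = -185/9 - 21394 = -192731/9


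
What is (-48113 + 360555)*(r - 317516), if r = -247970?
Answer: -176681576812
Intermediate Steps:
(-48113 + 360555)*(r - 317516) = (-48113 + 360555)*(-247970 - 317516) = 312442*(-565486) = -176681576812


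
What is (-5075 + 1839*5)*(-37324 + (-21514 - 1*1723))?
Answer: -249511320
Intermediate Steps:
(-5075 + 1839*5)*(-37324 + (-21514 - 1*1723)) = (-5075 + 9195)*(-37324 + (-21514 - 1723)) = 4120*(-37324 - 23237) = 4120*(-60561) = -249511320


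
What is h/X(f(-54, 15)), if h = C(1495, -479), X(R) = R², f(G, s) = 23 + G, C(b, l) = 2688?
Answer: 2688/961 ≈ 2.7971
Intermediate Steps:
h = 2688
h/X(f(-54, 15)) = 2688/((23 - 54)²) = 2688/((-31)²) = 2688/961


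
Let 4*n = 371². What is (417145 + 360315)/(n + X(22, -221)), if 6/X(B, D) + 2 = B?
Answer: 15549200/688211 ≈ 22.594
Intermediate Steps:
n = 137641/4 (n = (¼)*371² = (¼)*137641 = 137641/4 ≈ 34410.)
X(B, D) = 6/(-2 + B)
(417145 + 360315)/(n + X(22, -221)) = (417145 + 360315)/(137641/4 + 6/(-2 + 22)) = 777460/(137641/4 + 6/20) = 777460/(137641/4 + 6*(1/20)) = 777460/(137641/4 + 3/10) = 777460/(688211/20) = 777460*(20/688211) = 15549200/688211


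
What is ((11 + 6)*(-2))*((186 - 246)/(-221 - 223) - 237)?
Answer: 297976/37 ≈ 8053.4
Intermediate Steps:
((11 + 6)*(-2))*((186 - 246)/(-221 - 223) - 237) = (17*(-2))*(-60/(-444) - 237) = -34*(-60*(-1/444) - 237) = -34*(5/37 - 237) = -34*(-8764/37) = 297976/37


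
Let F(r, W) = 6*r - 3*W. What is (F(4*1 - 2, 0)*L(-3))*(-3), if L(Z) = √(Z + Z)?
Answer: -36*I*√6 ≈ -88.182*I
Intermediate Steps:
F(r, W) = -3*W + 6*r
L(Z) = √2*√Z (L(Z) = √(2*Z) = √2*√Z)
(F(4*1 - 2, 0)*L(-3))*(-3) = ((-3*0 + 6*(4*1 - 2))*(√2*√(-3)))*(-3) = ((0 + 6*(4 - 2))*(√2*(I*√3)))*(-3) = ((0 + 6*2)*(I*√6))*(-3) = ((0 + 12)*(I*√6))*(-3) = (12*(I*√6))*(-3) = (12*I*√6)*(-3) = -36*I*√6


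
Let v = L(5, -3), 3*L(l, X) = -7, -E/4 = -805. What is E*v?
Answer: -22540/3 ≈ -7513.3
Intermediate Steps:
E = 3220 (E = -4*(-805) = 3220)
L(l, X) = -7/3 (L(l, X) = (⅓)*(-7) = -7/3)
v = -7/3 ≈ -2.3333
E*v = 3220*(-7/3) = -22540/3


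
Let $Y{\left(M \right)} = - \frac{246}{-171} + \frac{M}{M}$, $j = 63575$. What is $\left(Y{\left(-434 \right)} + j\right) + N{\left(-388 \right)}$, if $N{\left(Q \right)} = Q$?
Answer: $\frac{3601798}{57} \approx 63189.0$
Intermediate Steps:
$Y{\left(M \right)} = \frac{139}{57}$ ($Y{\left(M \right)} = \left(-246\right) \left(- \frac{1}{171}\right) + 1 = \frac{82}{57} + 1 = \frac{139}{57}$)
$\left(Y{\left(-434 \right)} + j\right) + N{\left(-388 \right)} = \left(\frac{139}{57} + 63575\right) - 388 = \frac{3623914}{57} - 388 = \frac{3601798}{57}$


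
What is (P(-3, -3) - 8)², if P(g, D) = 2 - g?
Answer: 9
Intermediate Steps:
(P(-3, -3) - 8)² = ((2 - 1*(-3)) - 8)² = ((2 + 3) - 8)² = (5 - 8)² = (-3)² = 9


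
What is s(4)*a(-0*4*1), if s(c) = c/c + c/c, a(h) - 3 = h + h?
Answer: 6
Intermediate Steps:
a(h) = 3 + 2*h (a(h) = 3 + (h + h) = 3 + 2*h)
s(c) = 2 (s(c) = 1 + 1 = 2)
s(4)*a(-0*4*1) = 2*(3 + 2*(-0*4*1)) = 2*(3 + 2*(-5*0*1)) = 2*(3 + 2*(0*1)) = 2*(3 + 2*0) = 2*(3 + 0) = 2*3 = 6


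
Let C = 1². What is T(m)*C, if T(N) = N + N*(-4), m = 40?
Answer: -120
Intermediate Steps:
T(N) = -3*N (T(N) = N - 4*N = -3*N)
C = 1
T(m)*C = -3*40*1 = -120*1 = -120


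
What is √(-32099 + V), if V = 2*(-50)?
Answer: I*√32199 ≈ 179.44*I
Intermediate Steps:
V = -100
√(-32099 + V) = √(-32099 - 100) = √(-32199) = I*√32199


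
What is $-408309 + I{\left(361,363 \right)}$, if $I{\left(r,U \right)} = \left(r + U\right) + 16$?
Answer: $-407569$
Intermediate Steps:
$I{\left(r,U \right)} = 16 + U + r$ ($I{\left(r,U \right)} = \left(U + r\right) + 16 = 16 + U + r$)
$-408309 + I{\left(361,363 \right)} = -408309 + \left(16 + 363 + 361\right) = -408309 + 740 = -407569$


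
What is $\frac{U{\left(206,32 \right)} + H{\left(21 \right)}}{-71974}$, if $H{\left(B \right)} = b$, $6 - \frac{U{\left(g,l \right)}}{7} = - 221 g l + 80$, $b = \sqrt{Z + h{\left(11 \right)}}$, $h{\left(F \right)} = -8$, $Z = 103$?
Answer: $- \frac{13743}{97} - \frac{\sqrt{95}}{71974} \approx -141.68$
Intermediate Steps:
$b = \sqrt{95}$ ($b = \sqrt{103 - 8} = \sqrt{95} \approx 9.7468$)
$U{\left(g,l \right)} = -518 + 1547 g l$ ($U{\left(g,l \right)} = 42 - 7 \left(- 221 g l + 80\right) = 42 - 7 \left(80 - 221 g l\right) = 42 + \left(-560 + 1547 g l\right) = -518 + 1547 g l$)
$H{\left(B \right)} = \sqrt{95}$
$\frac{U{\left(206,32 \right)} + H{\left(21 \right)}}{-71974} = \frac{\left(-518 + 1547 \cdot 206 \cdot 32\right) + \sqrt{95}}{-71974} = \left(\left(-518 + 10197824\right) + \sqrt{95}\right) \left(- \frac{1}{71974}\right) = \left(10197306 + \sqrt{95}\right) \left(- \frac{1}{71974}\right) = - \frac{13743}{97} - \frac{\sqrt{95}}{71974}$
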